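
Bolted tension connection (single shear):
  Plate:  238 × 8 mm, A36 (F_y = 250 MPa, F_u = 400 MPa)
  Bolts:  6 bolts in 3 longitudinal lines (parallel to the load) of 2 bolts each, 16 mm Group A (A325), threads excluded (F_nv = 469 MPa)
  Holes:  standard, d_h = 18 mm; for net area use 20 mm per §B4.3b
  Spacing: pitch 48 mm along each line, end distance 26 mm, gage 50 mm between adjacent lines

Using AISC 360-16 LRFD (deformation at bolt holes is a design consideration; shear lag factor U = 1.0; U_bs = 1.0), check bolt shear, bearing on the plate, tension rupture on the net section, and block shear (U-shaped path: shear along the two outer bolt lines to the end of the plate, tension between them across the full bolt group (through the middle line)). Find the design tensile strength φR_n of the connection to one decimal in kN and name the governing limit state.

Bolt shear: A_b = π(16)²/4 = 201.06 mm². φR_n = 0.75 × 469 × 201.06 × 6 × 1 = 424.3 kN.
Bearing (8 mm plate, F_u = 400 MPa): end bolts L_c = 26 − 18/2 = 17, R_n = min(1.2×17×8×400, 2.4×16×8×400) = 65.28 kN/bolt; interior L_c = 48 − 18 = 30, R_n = 115.2 kN/bolt. φR_n = 0.75 × (3×65.28 + 3×115.2) = 406.1 kN.
Tension rupture (net): A_n = (238 − 3×20)×8 = 1424 mm² (U = 1.0, A_e = A_n). φR_n = 0.75 × 400 × 1424 = 427.2 kN.
Block shear: shear path 2×[26+1×48] = 2×74 mm, A_gv = 1184, A_nv = 2×(74 − 1.5×20)×8 = 704 mm²; tension across gage: (100 − 2×20)×8 = 480 mm². R_n = min(0.6×400×704, 0.6×250×1184) + 1.0×400×480 = min(168.96, 177.6) + 192 = 360.96 kN. φR_n = 0.75 × 360.96 = 270.7 kN.
Governing: min(424.3, 406.1, 427.2, 270.7) = 270.7 kN → block shear.

270.7 kN (block shear governs)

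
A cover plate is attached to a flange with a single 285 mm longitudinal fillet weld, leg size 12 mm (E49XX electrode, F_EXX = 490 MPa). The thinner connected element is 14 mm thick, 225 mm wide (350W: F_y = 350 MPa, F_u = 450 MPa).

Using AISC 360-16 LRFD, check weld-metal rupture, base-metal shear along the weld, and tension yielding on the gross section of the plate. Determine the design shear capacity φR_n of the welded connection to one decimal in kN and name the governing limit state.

Weld metal: throat = 0.707×12 = 8.484 mm, L = 285 mm. φR_n = 0.75 × 0.6 × 490 × 8.484 × 285 = 533.2 kN.
Base metal shear (14 mm plate): yield φR_n = 1.0×0.6×350×14×285 = 837.9 kN; rupture φR_n = 0.75×0.6×450×14×285 = 808.0 kN; take 808.0 kN (rupture).
Tension yield (gross): A_g = 225×14 = 3150 mm². φR_n = 0.90 × 350 × 3150 = 992.3 kN.
Governing: min(533.2, 808.0, 992.3) = 533.2 kN → weld metal.

533.2 kN (weld metal governs)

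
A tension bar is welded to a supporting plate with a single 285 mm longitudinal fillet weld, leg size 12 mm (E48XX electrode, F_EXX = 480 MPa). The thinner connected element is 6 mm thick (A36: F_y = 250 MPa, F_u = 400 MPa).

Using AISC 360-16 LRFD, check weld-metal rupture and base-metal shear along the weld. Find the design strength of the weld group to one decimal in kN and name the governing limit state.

256.5 kN (base-metal shear governs)

Weld metal: throat = 0.707×12 = 8.484 mm, L = 285 mm. φR_n = 0.75 × 0.6 × 480 × 8.484 × 285 = 522.3 kN.
Base metal shear (6 mm plate): yield φR_n = 1.0×0.6×250×6×285 = 256.5 kN; rupture φR_n = 0.75×0.6×400×6×285 = 307.8 kN; take 256.5 kN (yield).
Governing: min(522.3, 256.5) = 256.5 kN → base-metal shear.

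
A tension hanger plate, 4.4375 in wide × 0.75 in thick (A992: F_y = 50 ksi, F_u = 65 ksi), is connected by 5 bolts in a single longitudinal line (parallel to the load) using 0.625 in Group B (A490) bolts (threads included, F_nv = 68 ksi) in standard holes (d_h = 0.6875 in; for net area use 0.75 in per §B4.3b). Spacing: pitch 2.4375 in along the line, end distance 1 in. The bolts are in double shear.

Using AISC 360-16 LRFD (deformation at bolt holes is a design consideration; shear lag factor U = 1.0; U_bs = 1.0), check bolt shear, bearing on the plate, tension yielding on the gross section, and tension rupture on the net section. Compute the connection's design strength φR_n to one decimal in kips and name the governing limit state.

Bolt shear: A_b = π(0.625)²/4 = 0.3068 in². φR_n = 0.75 × 68 × 0.3068 × 5 × 2 = 156.5 kips.
Bearing (0.75 in plate, F_u = 65 ksi): end bolts L_c = 1 − 0.6875/2 = 0.65625, R_n = min(1.2×0.65625×0.75×65, 2.4×0.625×0.75×65) = 38.391 kips/bolt; interior L_c = 2.4375 − 0.6875 = 1.75, R_n = 73.125 kips/bolt. φR_n = 0.75 × (1×38.391 + 4×73.125) = 248.2 kips.
Tension yield (gross): A_g = 4.4375×0.75 = 3.3281 in². φR_n = 0.90 × 50 × 3.3281 = 149.8 kips.
Tension rupture (net): A_n = (4.4375 − 1×0.75)×0.75 = 2.7656 in² (U = 1.0, A_e = A_n). φR_n = 0.75 × 65 × 2.7656 = 134.8 kips.
Governing: min(156.5, 248.2, 149.8, 134.8) = 134.8 kips → net-section rupture.

134.8 kips (net-section rupture governs)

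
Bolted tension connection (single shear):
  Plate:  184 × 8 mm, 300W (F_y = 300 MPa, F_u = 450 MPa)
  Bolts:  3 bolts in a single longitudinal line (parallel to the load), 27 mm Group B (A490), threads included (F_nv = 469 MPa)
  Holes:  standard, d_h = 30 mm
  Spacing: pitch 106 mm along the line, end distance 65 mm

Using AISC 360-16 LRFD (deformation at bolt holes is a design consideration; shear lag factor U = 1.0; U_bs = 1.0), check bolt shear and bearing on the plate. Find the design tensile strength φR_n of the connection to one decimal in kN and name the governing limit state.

511.9 kN (bearing governs)

Bolt shear: A_b = π(27)²/4 = 572.56 mm². φR_n = 0.75 × 469 × 572.56 × 3 × 1 = 604.2 kN.
Bearing (8 mm plate, F_u = 450 MPa): end bolts L_c = 65 − 30/2 = 50, R_n = min(1.2×50×8×450, 2.4×27×8×450) = 216 kN/bolt; interior L_c = 106 − 30 = 76, R_n = 233.28 kN/bolt. φR_n = 0.75 × (1×216 + 2×233.28) = 511.9 kN.
Governing: min(604.2, 511.9) = 511.9 kN → bearing.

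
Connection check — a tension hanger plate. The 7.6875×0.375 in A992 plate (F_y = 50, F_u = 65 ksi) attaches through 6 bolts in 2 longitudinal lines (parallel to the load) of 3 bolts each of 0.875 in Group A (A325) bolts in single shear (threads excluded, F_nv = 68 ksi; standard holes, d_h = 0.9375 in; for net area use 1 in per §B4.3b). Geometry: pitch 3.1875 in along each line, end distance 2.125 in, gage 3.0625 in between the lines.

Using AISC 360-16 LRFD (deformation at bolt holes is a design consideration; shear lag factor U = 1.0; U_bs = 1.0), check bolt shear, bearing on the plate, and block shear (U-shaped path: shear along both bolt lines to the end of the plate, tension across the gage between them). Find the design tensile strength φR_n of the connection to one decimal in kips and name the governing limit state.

Bolt shear: A_b = π(0.875)²/4 = 0.60132 in². φR_n = 0.75 × 68 × 0.60132 × 6 × 1 = 184.0 kips.
Bearing (0.375 in plate, F_u = 65 ksi): end bolts L_c = 2.125 − 0.9375/2 = 1.65625, R_n = min(1.2×1.65625×0.375×65, 2.4×0.875×0.375×65) = 48.445 kips/bolt; interior L_c = 3.1875 − 0.9375 = 2.25, R_n = 51.188 kips/bolt. φR_n = 0.75 × (2×48.445 + 4×51.188) = 226.2 kips.
Block shear: shear path 2×[2.125+2×3.1875] = 2×8.5 in, A_gv = 6.375, A_nv = 2×(8.5 − 2.5×1)×0.375 = 4.5 in²; tension across gage: (3.0625 − 1×1)×0.375 = 0.77344 in². R_n = min(0.6×65×4.5, 0.6×50×6.375) + 1.0×65×0.77344 = min(175.5, 191.25) + 50.274 = 225.77 kips. φR_n = 0.75 × 225.77 = 169.3 kips.
Governing: min(184.0, 226.2, 169.3) = 169.3 kips → block shear.

169.3 kips (block shear governs)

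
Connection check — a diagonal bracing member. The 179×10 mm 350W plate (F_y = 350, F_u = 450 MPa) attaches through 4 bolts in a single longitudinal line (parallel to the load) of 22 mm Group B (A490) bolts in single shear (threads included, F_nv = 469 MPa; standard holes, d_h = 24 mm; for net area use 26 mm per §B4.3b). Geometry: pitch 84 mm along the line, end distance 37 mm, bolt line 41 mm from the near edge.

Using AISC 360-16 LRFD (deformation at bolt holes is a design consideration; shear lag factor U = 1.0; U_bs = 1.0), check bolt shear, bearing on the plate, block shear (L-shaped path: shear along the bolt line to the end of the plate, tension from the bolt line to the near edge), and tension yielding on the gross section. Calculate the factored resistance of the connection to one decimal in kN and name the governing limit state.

Bolt shear: A_b = π(22)²/4 = 380.13 mm². φR_n = 0.75 × 469 × 380.13 × 4 × 1 = 534.8 kN.
Bearing (10 mm plate, F_u = 450 MPa): end bolts L_c = 37 − 24/2 = 25, R_n = min(1.2×25×10×450, 2.4×22×10×450) = 135 kN/bolt; interior L_c = 84 − 24 = 60, R_n = 237.6 kN/bolt. φR_n = 0.75 × (1×135 + 3×237.6) = 635.9 kN.
Block shear: shear path 1×[37+3×84] = 1×289 mm, A_gv = 2890, A_nv = 1×(289 − 3.5×26)×10 = 1980 mm²; tension to near edge: (41 − 0.5×26)×10 = 280 mm². R_n = min(0.6×450×1980, 0.6×350×2890) + 1.0×450×280 = min(534.6, 606.9) + 126 = 660.6 kN. φR_n = 0.75 × 660.6 = 495.5 kN.
Tension yield (gross): A_g = 179×10 = 1790 mm². φR_n = 0.90 × 350 × 1790 = 563.9 kN.
Governing: min(534.8, 635.9, 495.5, 563.9) = 495.5 kN → block shear.

495.5 kN (block shear governs)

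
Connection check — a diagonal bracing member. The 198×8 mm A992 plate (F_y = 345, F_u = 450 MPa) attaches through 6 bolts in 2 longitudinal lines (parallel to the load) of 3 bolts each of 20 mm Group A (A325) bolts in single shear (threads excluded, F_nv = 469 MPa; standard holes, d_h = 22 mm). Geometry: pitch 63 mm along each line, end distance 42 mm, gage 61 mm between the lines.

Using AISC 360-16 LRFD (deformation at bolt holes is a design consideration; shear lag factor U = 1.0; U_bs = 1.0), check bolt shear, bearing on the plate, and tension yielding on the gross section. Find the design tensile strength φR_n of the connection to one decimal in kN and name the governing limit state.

491.8 kN (gross-section yield governs)

Bolt shear: A_b = π(20)²/4 = 314.16 mm². φR_n = 0.75 × 469 × 314.16 × 6 × 1 = 663.0 kN.
Bearing (8 mm plate, F_u = 450 MPa): end bolts L_c = 42 − 22/2 = 31, R_n = min(1.2×31×8×450, 2.4×20×8×450) = 133.92 kN/bolt; interior L_c = 63 − 22 = 41, R_n = 172.8 kN/bolt. φR_n = 0.75 × (2×133.92 + 4×172.8) = 719.3 kN.
Tension yield (gross): A_g = 198×8 = 1584 mm². φR_n = 0.90 × 345 × 1584 = 491.8 kN.
Governing: min(663.0, 719.3, 491.8) = 491.8 kN → gross-section yield.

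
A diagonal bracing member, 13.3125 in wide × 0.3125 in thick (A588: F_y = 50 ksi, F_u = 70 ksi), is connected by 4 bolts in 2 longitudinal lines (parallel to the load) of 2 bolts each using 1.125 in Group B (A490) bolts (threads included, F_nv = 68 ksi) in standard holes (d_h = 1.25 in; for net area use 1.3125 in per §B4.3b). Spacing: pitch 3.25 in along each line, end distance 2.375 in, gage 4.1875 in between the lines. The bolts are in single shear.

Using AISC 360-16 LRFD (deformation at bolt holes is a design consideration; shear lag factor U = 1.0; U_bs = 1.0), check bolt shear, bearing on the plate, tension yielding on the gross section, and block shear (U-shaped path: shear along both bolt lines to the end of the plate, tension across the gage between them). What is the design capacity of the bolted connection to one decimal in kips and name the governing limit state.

Bolt shear: A_b = π(1.125)²/4 = 0.99402 in². φR_n = 0.75 × 68 × 0.99402 × 4 × 1 = 202.8 kips.
Bearing (0.3125 in plate, F_u = 70 ksi): end bolts L_c = 2.375 − 1.25/2 = 1.75, R_n = min(1.2×1.75×0.3125×70, 2.4×1.125×0.3125×70) = 45.938 kips/bolt; interior L_c = 3.25 − 1.25 = 2, R_n = 52.5 kips/bolt. φR_n = 0.75 × (2×45.938 + 2×52.5) = 147.7 kips.
Tension yield (gross): A_g = 13.3125×0.3125 = 4.1602 in². φR_n = 0.90 × 50 × 4.1602 = 187.2 kips.
Block shear: shear path 2×[2.375+1×3.25] = 2×5.625 in, A_gv = 3.5156, A_nv = 2×(5.625 − 1.5×1.3125)×0.3125 = 2.2852 in²; tension across gage: (4.1875 − 1×1.3125)×0.3125 = 0.89844 in². R_n = min(0.6×70×2.2852, 0.6×50×3.5156) + 1.0×70×0.89844 = min(95.978, 105.47) + 62.891 = 158.87 kips. φR_n = 0.75 × 158.87 = 119.2 kips.
Governing: min(202.8, 147.7, 187.2, 119.2) = 119.2 kips → block shear.

119.2 kips (block shear governs)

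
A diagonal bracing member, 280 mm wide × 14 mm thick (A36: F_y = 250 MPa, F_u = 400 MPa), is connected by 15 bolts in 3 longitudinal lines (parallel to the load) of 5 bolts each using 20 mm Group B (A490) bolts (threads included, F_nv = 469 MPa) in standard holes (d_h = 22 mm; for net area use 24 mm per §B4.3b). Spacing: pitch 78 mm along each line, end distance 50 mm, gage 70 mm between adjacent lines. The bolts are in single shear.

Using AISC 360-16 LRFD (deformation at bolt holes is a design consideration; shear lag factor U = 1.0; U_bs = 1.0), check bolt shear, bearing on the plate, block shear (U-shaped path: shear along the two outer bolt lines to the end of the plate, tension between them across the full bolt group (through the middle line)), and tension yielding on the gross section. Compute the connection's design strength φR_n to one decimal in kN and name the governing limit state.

882.0 kN (gross-section yield governs)

Bolt shear: A_b = π(20)²/4 = 314.16 mm². φR_n = 0.75 × 469 × 314.16 × 15 × 1 = 1657.6 kN.
Bearing (14 mm plate, F_u = 400 MPa): end bolts L_c = 50 − 22/2 = 39, R_n = min(1.2×39×14×400, 2.4×20×14×400) = 262.08 kN/bolt; interior L_c = 78 − 22 = 56, R_n = 268.8 kN/bolt. φR_n = 0.75 × (3×262.08 + 12×268.8) = 3008.9 kN.
Block shear: shear path 2×[50+4×78] = 2×362 mm, A_gv = 10136, A_nv = 2×(362 − 4.5×24)×14 = 7112 mm²; tension across gage: (140 − 2×24)×14 = 1288 mm². R_n = min(0.6×400×7112, 0.6×250×10136) + 1.0×400×1288 = min(1706.9, 1520.4) + 515.2 = 2035.6 kN. φR_n = 0.75 × 2035.6 = 1526.7 kN.
Tension yield (gross): A_g = 280×14 = 3920 mm². φR_n = 0.90 × 250 × 3920 = 882.0 kN.
Governing: min(1657.6, 3008.9, 1526.7, 882.0) = 882.0 kN → gross-section yield.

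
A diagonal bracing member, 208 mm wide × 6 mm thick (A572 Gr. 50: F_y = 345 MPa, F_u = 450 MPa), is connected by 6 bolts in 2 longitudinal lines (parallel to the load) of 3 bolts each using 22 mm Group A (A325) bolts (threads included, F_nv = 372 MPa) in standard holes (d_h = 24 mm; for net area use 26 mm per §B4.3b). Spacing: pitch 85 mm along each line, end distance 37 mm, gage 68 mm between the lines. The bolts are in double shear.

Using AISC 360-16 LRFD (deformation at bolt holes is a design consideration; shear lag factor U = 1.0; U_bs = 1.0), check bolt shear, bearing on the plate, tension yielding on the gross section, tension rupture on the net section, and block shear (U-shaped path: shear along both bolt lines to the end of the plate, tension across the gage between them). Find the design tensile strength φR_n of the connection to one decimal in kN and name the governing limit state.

Bolt shear: A_b = π(22)²/4 = 380.13 mm². φR_n = 0.75 × 372 × 380.13 × 6 × 2 = 1272.7 kN.
Bearing (6 mm plate, F_u = 450 MPa): end bolts L_c = 37 − 24/2 = 25, R_n = min(1.2×25×6×450, 2.4×22×6×450) = 81 kN/bolt; interior L_c = 85 − 24 = 61, R_n = 142.56 kN/bolt. φR_n = 0.75 × (2×81 + 4×142.56) = 549.2 kN.
Tension yield (gross): A_g = 208×6 = 1248 mm². φR_n = 0.90 × 345 × 1248 = 387.5 kN.
Tension rupture (net): A_n = (208 − 2×26)×6 = 936 mm² (U = 1.0, A_e = A_n). φR_n = 0.75 × 450 × 936 = 315.9 kN.
Block shear: shear path 2×[37+2×85] = 2×207 mm, A_gv = 2484, A_nv = 2×(207 − 2.5×26)×6 = 1704 mm²; tension across gage: (68 − 1×26)×6 = 252 mm². R_n = min(0.6×450×1704, 0.6×345×2484) + 1.0×450×252 = min(460.08, 514.19) + 113.4 = 573.48 kN. φR_n = 0.75 × 573.48 = 430.1 kN.
Governing: min(1272.7, 549.2, 387.5, 315.9, 430.1) = 315.9 kN → net-section rupture.

315.9 kN (net-section rupture governs)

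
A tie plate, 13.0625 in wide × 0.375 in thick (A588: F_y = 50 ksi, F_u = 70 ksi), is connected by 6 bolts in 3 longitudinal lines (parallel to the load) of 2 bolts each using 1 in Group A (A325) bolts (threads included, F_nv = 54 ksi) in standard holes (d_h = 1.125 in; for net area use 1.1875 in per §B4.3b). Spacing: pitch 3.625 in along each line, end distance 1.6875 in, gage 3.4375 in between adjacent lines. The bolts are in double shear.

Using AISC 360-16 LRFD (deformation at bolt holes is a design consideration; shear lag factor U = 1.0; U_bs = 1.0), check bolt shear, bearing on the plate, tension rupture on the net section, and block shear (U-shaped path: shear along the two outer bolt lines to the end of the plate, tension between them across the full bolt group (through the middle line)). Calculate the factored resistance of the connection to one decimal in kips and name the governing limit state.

172.0 kips (block shear governs)

Bolt shear: A_b = π(1)²/4 = 0.7854 in². φR_n = 0.75 × 54 × 0.7854 × 6 × 2 = 381.7 kips.
Bearing (0.375 in plate, F_u = 70 ksi): end bolts L_c = 1.6875 − 1.125/2 = 1.125, R_n = min(1.2×1.125×0.375×70, 2.4×1×0.375×70) = 35.438 kips/bolt; interior L_c = 3.625 − 1.125 = 2.5, R_n = 63 kips/bolt. φR_n = 0.75 × (3×35.438 + 3×63) = 221.5 kips.
Tension rupture (net): A_n = (13.0625 − 3×1.1875)×0.375 = 3.5625 in² (U = 1.0, A_e = A_n). φR_n = 0.75 × 70 × 3.5625 = 187.0 kips.
Block shear: shear path 2×[1.6875+1×3.625] = 2×5.3125 in, A_gv = 3.9844, A_nv = 2×(5.3125 − 1.5×1.1875)×0.375 = 2.6484 in²; tension across gage: (6.875 − 2×1.1875)×0.375 = 1.6875 in². R_n = min(0.6×70×2.6484, 0.6×50×3.9844) + 1.0×70×1.6875 = min(111.23, 119.53) + 118.13 = 229.36 kips. φR_n = 0.75 × 229.36 = 172.0 kips.
Governing: min(381.7, 221.5, 187.0, 172.0) = 172.0 kips → block shear.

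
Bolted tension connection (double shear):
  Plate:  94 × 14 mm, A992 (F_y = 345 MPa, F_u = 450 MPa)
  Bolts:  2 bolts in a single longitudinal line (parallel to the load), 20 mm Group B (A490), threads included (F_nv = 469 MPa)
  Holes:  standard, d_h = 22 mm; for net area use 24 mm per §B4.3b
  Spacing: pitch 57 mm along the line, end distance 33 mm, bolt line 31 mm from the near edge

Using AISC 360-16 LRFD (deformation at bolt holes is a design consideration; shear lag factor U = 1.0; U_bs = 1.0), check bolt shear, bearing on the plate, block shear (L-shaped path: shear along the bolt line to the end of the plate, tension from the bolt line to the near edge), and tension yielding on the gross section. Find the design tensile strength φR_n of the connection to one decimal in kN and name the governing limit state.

242.9 kN (block shear governs)

Bolt shear: A_b = π(20)²/4 = 314.16 mm². φR_n = 0.75 × 469 × 314.16 × 2 × 2 = 442.0 kN.
Bearing (14 mm plate, F_u = 450 MPa): end bolts L_c = 33 − 22/2 = 22, R_n = min(1.2×22×14×450, 2.4×20×14×450) = 166.32 kN/bolt; interior L_c = 57 − 22 = 35, R_n = 264.6 kN/bolt. φR_n = 0.75 × (1×166.32 + 1×264.6) = 323.2 kN.
Block shear: shear path 1×[33+1×57] = 1×90 mm, A_gv = 1260, A_nv = 1×(90 − 1.5×24)×14 = 756 mm²; tension to near edge: (31 − 0.5×24)×14 = 266 mm². R_n = min(0.6×450×756, 0.6×345×1260) + 1.0×450×266 = min(204.12, 260.82) + 119.7 = 323.82 kN. φR_n = 0.75 × 323.82 = 242.9 kN.
Tension yield (gross): A_g = 94×14 = 1316 mm². φR_n = 0.90 × 345 × 1316 = 408.6 kN.
Governing: min(442.0, 323.2, 242.9, 408.6) = 242.9 kN → block shear.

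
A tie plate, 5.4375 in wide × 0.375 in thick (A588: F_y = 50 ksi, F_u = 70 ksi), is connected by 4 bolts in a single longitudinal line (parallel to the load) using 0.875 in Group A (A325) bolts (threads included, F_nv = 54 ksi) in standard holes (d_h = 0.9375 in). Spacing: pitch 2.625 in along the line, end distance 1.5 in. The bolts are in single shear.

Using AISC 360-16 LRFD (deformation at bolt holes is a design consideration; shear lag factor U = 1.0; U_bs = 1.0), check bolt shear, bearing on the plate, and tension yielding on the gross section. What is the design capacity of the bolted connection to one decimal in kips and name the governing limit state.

Bolt shear: A_b = π(0.875)²/4 = 0.60132 in². φR_n = 0.75 × 54 × 0.60132 × 4 × 1 = 97.4 kips.
Bearing (0.375 in plate, F_u = 70 ksi): end bolts L_c = 1.5 − 0.9375/2 = 1.03125, R_n = min(1.2×1.03125×0.375×70, 2.4×0.875×0.375×70) = 32.484 kips/bolt; interior L_c = 2.625 − 0.9375 = 1.6875, R_n = 53.156 kips/bolt. φR_n = 0.75 × (1×32.484 + 3×53.156) = 144.0 kips.
Tension yield (gross): A_g = 5.4375×0.375 = 2.0391 in². φR_n = 0.90 × 50 × 2.0391 = 91.8 kips.
Governing: min(97.4, 144.0, 91.8) = 91.8 kips → gross-section yield.

91.8 kips (gross-section yield governs)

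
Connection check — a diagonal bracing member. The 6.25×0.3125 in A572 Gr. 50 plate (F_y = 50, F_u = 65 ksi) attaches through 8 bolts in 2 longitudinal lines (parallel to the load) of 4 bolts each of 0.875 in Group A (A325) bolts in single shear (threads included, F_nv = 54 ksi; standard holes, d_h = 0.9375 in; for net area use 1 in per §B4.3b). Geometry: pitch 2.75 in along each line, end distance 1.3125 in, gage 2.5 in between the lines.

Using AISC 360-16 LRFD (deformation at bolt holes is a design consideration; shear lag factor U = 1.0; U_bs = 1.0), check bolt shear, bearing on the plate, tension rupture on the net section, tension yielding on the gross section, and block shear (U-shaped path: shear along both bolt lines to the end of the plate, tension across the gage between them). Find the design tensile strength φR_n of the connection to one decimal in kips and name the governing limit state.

Bolt shear: A_b = π(0.875)²/4 = 0.60132 in². φR_n = 0.75 × 54 × 0.60132 × 8 × 1 = 194.8 kips.
Bearing (0.3125 in plate, F_u = 65 ksi): end bolts L_c = 1.3125 − 0.9375/2 = 0.84375, R_n = min(1.2×0.84375×0.3125×65, 2.4×0.875×0.3125×65) = 20.566 kips/bolt; interior L_c = 2.75 − 0.9375 = 1.8125, R_n = 42.656 kips/bolt. φR_n = 0.75 × (2×20.566 + 6×42.656) = 222.8 kips.
Tension rupture (net): A_n = (6.25 − 2×1)×0.3125 = 1.3281 in² (U = 1.0, A_e = A_n). φR_n = 0.75 × 65 × 1.3281 = 64.7 kips.
Tension yield (gross): A_g = 6.25×0.3125 = 1.9531 in². φR_n = 0.90 × 50 × 1.9531 = 87.9 kips.
Block shear: shear path 2×[1.3125+3×2.75] = 2×9.5625 in, A_gv = 5.9766, A_nv = 2×(9.5625 − 3.5×1)×0.3125 = 3.7891 in²; tension across gage: (2.5 − 1×1)×0.3125 = 0.46875 in². R_n = min(0.6×65×3.7891, 0.6×50×5.9766) + 1.0×65×0.46875 = min(147.77, 179.3) + 30.469 = 178.24 kips. φR_n = 0.75 × 178.24 = 133.7 kips.
Governing: min(194.8, 222.8, 64.7, 87.9, 133.7) = 64.7 kips → net-section rupture.

64.7 kips (net-section rupture governs)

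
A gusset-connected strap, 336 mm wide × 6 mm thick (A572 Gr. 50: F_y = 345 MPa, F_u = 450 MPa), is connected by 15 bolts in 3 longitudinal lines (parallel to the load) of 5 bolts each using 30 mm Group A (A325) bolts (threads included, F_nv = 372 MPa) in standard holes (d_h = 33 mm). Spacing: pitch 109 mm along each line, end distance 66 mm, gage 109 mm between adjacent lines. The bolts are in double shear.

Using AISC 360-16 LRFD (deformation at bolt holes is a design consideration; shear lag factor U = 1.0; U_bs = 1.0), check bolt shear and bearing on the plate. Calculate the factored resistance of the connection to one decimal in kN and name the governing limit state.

Bolt shear: A_b = π(30)²/4 = 706.86 mm². φR_n = 0.75 × 372 × 706.86 × 15 × 2 = 5916.4 kN.
Bearing (6 mm plate, F_u = 450 MPa): end bolts L_c = 66 − 33/2 = 49.5, R_n = min(1.2×49.5×6×450, 2.4×30×6×450) = 160.38 kN/bolt; interior L_c = 109 − 33 = 76, R_n = 194.4 kN/bolt. φR_n = 0.75 × (3×160.38 + 12×194.4) = 2110.5 kN.
Governing: min(5916.4, 2110.5) = 2110.5 kN → bearing.

2110.5 kN (bearing governs)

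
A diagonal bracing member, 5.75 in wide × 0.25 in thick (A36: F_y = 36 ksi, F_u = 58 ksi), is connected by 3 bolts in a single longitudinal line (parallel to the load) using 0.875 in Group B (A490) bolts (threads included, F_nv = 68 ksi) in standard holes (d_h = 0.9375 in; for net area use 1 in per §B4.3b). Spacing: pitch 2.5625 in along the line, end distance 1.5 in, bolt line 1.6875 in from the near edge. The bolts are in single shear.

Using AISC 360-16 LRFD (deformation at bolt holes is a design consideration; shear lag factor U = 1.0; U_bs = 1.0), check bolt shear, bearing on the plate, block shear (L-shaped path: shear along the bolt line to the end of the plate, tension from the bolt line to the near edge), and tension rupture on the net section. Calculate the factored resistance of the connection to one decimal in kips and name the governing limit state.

Bolt shear: A_b = π(0.875)²/4 = 0.60132 in². φR_n = 0.75 × 68 × 0.60132 × 3 × 1 = 92.0 kips.
Bearing (0.25 in plate, F_u = 58 ksi): end bolts L_c = 1.5 − 0.9375/2 = 1.03125, R_n = min(1.2×1.03125×0.25×58, 2.4×0.875×0.25×58) = 17.944 kips/bolt; interior L_c = 2.5625 − 0.9375 = 1.625, R_n = 28.275 kips/bolt. φR_n = 0.75 × (1×17.944 + 2×28.275) = 55.9 kips.
Block shear: shear path 1×[1.5+2×2.5625] = 1×6.625 in, A_gv = 1.6563, A_nv = 1×(6.625 − 2.5×1)×0.25 = 1.0313 in²; tension to near edge: (1.6875 − 0.5×1)×0.25 = 0.29688 in². R_n = min(0.6×58×1.0313, 0.6×36×1.6563) + 1.0×58×0.29688 = min(35.889, 35.776) + 17.219 = 52.995 kips. φR_n = 0.75 × 52.995 = 39.7 kips.
Tension rupture (net): A_n = (5.75 − 1×1)×0.25 = 1.1875 in² (U = 1.0, A_e = A_n). φR_n = 0.75 × 58 × 1.1875 = 51.7 kips.
Governing: min(92.0, 55.9, 39.7, 51.7) = 39.7 kips → block shear.

39.7 kips (block shear governs)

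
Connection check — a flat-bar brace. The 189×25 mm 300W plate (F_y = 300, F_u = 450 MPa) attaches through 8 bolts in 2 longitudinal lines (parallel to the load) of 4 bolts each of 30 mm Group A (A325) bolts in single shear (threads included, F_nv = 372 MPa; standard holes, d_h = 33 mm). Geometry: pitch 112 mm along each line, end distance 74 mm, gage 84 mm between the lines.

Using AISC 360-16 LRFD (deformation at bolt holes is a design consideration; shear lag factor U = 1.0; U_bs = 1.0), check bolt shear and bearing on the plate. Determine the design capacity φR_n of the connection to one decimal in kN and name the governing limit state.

Bolt shear: A_b = π(30)²/4 = 706.86 mm². φR_n = 0.75 × 372 × 706.86 × 8 × 1 = 1577.7 kN.
Bearing (25 mm plate, F_u = 450 MPa): end bolts L_c = 74 − 33/2 = 57.5, R_n = min(1.2×57.5×25×450, 2.4×30×25×450) = 776.25 kN/bolt; interior L_c = 112 − 33 = 79, R_n = 810 kN/bolt. φR_n = 0.75 × (2×776.25 + 6×810) = 4809.4 kN.
Governing: min(1577.7, 4809.4) = 1577.7 kN → bolt shear.

1577.7 kN (bolt shear governs)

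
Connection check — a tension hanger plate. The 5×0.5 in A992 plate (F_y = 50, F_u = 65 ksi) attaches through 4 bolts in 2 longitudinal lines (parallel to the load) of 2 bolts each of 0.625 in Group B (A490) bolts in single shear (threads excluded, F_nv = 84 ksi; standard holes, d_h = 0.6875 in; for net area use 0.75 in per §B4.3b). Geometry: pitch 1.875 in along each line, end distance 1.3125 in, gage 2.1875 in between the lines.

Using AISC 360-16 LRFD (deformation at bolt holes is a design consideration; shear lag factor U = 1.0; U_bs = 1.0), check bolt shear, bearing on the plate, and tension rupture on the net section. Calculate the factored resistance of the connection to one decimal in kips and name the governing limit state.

77.3 kips (bolt shear governs)

Bolt shear: A_b = π(0.625)²/4 = 0.3068 in². φR_n = 0.75 × 84 × 0.3068 × 4 × 1 = 77.3 kips.
Bearing (0.5 in plate, F_u = 65 ksi): end bolts L_c = 1.3125 − 0.6875/2 = 0.96875, R_n = min(1.2×0.96875×0.5×65, 2.4×0.625×0.5×65) = 37.781 kips/bolt; interior L_c = 1.875 − 0.6875 = 1.1875, R_n = 46.313 kips/bolt. φR_n = 0.75 × (2×37.781 + 2×46.313) = 126.1 kips.
Tension rupture (net): A_n = (5 − 2×0.75)×0.5 = 1.75 in² (U = 1.0, A_e = A_n). φR_n = 0.75 × 65 × 1.75 = 85.3 kips.
Governing: min(77.3, 126.1, 85.3) = 77.3 kips → bolt shear.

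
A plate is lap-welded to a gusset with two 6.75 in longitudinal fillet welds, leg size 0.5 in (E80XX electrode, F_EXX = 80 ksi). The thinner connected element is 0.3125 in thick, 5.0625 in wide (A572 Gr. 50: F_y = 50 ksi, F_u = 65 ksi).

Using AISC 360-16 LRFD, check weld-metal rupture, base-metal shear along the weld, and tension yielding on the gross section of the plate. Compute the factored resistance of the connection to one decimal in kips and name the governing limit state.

Weld metal: throat = 0.707×0.5 = 0.3535 in, L = 2×6.75 = 13.5 in. φR_n = 0.75 × 0.6 × 80 × 0.3535 × 13.5 = 171.8 kips.
Base metal shear (0.3125 in plate): yield φR_n = 1.0×0.6×50×0.3125×13.5 = 126.6 kips; rupture φR_n = 0.75×0.6×65×0.3125×13.5 = 123.4 kips; take 123.4 kips (rupture).
Tension yield (gross): A_g = 5.0625×0.3125 = 1.582 in². φR_n = 0.90 × 50 × 1.582 = 71.2 kips.
Governing: min(171.8, 123.4, 71.2) = 71.2 kips → gross-section yield.

71.2 kips (gross-section yield governs)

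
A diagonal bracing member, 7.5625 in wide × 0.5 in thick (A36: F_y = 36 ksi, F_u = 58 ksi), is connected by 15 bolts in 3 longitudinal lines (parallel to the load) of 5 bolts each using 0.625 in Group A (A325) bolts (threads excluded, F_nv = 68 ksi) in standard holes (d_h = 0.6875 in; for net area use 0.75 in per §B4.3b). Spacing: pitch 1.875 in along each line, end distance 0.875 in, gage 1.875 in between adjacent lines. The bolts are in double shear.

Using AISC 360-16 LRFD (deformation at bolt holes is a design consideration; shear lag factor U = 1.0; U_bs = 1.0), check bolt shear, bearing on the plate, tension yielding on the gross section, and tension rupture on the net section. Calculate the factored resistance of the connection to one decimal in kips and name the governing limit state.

Bolt shear: A_b = π(0.625)²/4 = 0.3068 in². φR_n = 0.75 × 68 × 0.3068 × 15 × 2 = 469.4 kips.
Bearing (0.5 in plate, F_u = 58 ksi): end bolts L_c = 0.875 − 0.6875/2 = 0.53125, R_n = min(1.2×0.53125×0.5×58, 2.4×0.625×0.5×58) = 18.488 kips/bolt; interior L_c = 1.875 − 0.6875 = 1.1875, R_n = 41.325 kips/bolt. φR_n = 0.75 × (3×18.488 + 12×41.325) = 413.5 kips.
Tension yield (gross): A_g = 7.5625×0.5 = 3.7813 in². φR_n = 0.90 × 36 × 3.7813 = 122.5 kips.
Tension rupture (net): A_n = (7.5625 − 3×0.75)×0.5 = 2.6563 in² (U = 1.0, A_e = A_n). φR_n = 0.75 × 58 × 2.6563 = 115.5 kips.
Governing: min(469.4, 413.5, 122.5, 115.5) = 115.5 kips → net-section rupture.

115.5 kips (net-section rupture governs)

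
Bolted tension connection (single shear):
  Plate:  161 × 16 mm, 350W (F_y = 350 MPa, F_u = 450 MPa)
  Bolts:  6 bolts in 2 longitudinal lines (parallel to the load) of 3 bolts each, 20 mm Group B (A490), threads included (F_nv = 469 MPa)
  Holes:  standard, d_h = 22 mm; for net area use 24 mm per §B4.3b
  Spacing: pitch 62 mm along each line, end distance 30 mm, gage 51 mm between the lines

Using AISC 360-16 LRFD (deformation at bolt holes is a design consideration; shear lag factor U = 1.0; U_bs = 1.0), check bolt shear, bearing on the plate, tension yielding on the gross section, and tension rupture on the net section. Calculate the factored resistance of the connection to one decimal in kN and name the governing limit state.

610.2 kN (net-section rupture governs)

Bolt shear: A_b = π(20)²/4 = 314.16 mm². φR_n = 0.75 × 469 × 314.16 × 6 × 1 = 663.0 kN.
Bearing (16 mm plate, F_u = 450 MPa): end bolts L_c = 30 − 22/2 = 19, R_n = min(1.2×19×16×450, 2.4×20×16×450) = 164.16 kN/bolt; interior L_c = 62 − 22 = 40, R_n = 345.6 kN/bolt. φR_n = 0.75 × (2×164.16 + 4×345.6) = 1283.0 kN.
Tension yield (gross): A_g = 161×16 = 2576 mm². φR_n = 0.90 × 350 × 2576 = 811.4 kN.
Tension rupture (net): A_n = (161 − 2×24)×16 = 1808 mm² (U = 1.0, A_e = A_n). φR_n = 0.75 × 450 × 1808 = 610.2 kN.
Governing: min(663.0, 1283.0, 811.4, 610.2) = 610.2 kN → net-section rupture.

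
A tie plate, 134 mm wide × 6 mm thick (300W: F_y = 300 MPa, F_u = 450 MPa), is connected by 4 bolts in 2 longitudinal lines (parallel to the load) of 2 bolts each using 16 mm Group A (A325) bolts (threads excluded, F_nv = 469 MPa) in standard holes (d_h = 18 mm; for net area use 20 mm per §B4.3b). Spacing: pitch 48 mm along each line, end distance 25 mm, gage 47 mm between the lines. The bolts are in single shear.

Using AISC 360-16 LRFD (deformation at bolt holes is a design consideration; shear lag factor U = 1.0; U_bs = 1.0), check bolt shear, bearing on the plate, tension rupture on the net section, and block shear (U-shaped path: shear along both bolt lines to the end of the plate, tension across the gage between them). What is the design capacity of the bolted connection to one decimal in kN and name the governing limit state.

Bolt shear: A_b = π(16)²/4 = 201.06 mm². φR_n = 0.75 × 469 × 201.06 × 4 × 1 = 282.9 kN.
Bearing (6 mm plate, F_u = 450 MPa): end bolts L_c = 25 − 18/2 = 16, R_n = min(1.2×16×6×450, 2.4×16×6×450) = 51.84 kN/bolt; interior L_c = 48 − 18 = 30, R_n = 97.2 kN/bolt. φR_n = 0.75 × (2×51.84 + 2×97.2) = 223.6 kN.
Tension rupture (net): A_n = (134 − 2×20)×6 = 564 mm² (U = 1.0, A_e = A_n). φR_n = 0.75 × 450 × 564 = 190.4 kN.
Block shear: shear path 2×[25+1×48] = 2×73 mm, A_gv = 876, A_nv = 2×(73 − 1.5×20)×6 = 516 mm²; tension across gage: (47 − 1×20)×6 = 162 mm². R_n = min(0.6×450×516, 0.6×300×876) + 1.0×450×162 = min(139.32, 157.68) + 72.9 = 212.22 kN. φR_n = 0.75 × 212.22 = 159.2 kN.
Governing: min(282.9, 223.6, 190.4, 159.2) = 159.2 kN → block shear.

159.2 kN (block shear governs)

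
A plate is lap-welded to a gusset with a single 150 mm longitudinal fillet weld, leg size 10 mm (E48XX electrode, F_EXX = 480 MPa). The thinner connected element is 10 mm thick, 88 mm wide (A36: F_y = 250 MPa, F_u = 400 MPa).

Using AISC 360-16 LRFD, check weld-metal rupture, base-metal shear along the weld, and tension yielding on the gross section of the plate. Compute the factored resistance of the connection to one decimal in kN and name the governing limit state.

Weld metal: throat = 0.707×10 = 7.07 mm, L = 150 mm. φR_n = 0.75 × 0.6 × 480 × 7.07 × 150 = 229.1 kN.
Base metal shear (10 mm plate): yield φR_n = 1.0×0.6×250×10×150 = 225.0 kN; rupture φR_n = 0.75×0.6×400×10×150 = 270.0 kN; take 225.0 kN (yield).
Tension yield (gross): A_g = 88×10 = 880 mm². φR_n = 0.90 × 250 × 880 = 198.0 kN.
Governing: min(229.1, 225.0, 198.0) = 198.0 kN → gross-section yield.

198.0 kN (gross-section yield governs)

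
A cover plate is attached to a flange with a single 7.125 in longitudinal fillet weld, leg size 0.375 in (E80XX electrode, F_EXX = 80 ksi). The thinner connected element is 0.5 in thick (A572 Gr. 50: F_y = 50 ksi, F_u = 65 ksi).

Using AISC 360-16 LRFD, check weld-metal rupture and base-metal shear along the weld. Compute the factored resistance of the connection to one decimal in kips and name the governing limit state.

68.0 kips (weld metal governs)

Weld metal: throat = 0.707×0.375 = 0.26513 in, L = 7.125 in. φR_n = 0.75 × 0.6 × 80 × 0.26513 × 7.125 = 68.0 kips.
Base metal shear (0.5 in plate): yield φR_n = 1.0×0.6×50×0.5×7.125 = 106.9 kips; rupture φR_n = 0.75×0.6×65×0.5×7.125 = 104.2 kips; take 104.2 kips (rupture).
Governing: min(68.0, 104.2) = 68.0 kips → weld metal.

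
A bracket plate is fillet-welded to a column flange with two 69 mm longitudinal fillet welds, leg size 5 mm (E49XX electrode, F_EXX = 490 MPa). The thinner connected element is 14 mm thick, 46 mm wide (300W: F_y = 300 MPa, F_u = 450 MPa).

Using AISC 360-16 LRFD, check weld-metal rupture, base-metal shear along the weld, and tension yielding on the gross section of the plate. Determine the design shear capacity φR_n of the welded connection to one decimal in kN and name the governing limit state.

107.6 kN (weld metal governs)

Weld metal: throat = 0.707×5 = 3.535 mm, L = 2×69 = 138 mm. φR_n = 0.75 × 0.6 × 490 × 3.535 × 138 = 107.6 kN.
Base metal shear (14 mm plate): yield φR_n = 1.0×0.6×300×14×138 = 347.8 kN; rupture φR_n = 0.75×0.6×450×14×138 = 391.2 kN; take 347.8 kN (yield).
Tension yield (gross): A_g = 46×14 = 644 mm². φR_n = 0.90 × 300 × 644 = 173.9 kN.
Governing: min(107.6, 347.8, 173.9) = 107.6 kN → weld metal.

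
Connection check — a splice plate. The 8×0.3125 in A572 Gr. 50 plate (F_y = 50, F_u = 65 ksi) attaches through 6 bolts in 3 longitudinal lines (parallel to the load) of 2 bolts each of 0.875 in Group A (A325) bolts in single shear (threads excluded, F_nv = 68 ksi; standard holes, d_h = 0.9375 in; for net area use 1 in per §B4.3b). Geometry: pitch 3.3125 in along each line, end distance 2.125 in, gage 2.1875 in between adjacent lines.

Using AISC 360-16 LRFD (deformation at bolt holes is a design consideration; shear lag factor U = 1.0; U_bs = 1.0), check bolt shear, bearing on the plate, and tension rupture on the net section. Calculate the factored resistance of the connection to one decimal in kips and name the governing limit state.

Bolt shear: A_b = π(0.875)²/4 = 0.60132 in². φR_n = 0.75 × 68 × 0.60132 × 6 × 1 = 184.0 kips.
Bearing (0.3125 in plate, F_u = 65 ksi): end bolts L_c = 2.125 − 0.9375/2 = 1.65625, R_n = min(1.2×1.65625×0.3125×65, 2.4×0.875×0.3125×65) = 40.371 kips/bolt; interior L_c = 3.3125 − 0.9375 = 2.375, R_n = 42.656 kips/bolt. φR_n = 0.75 × (3×40.371 + 3×42.656) = 186.8 kips.
Tension rupture (net): A_n = (8 − 3×1)×0.3125 = 1.5625 in² (U = 1.0, A_e = A_n). φR_n = 0.75 × 65 × 1.5625 = 76.2 kips.
Governing: min(184.0, 186.8, 76.2) = 76.2 kips → net-section rupture.

76.2 kips (net-section rupture governs)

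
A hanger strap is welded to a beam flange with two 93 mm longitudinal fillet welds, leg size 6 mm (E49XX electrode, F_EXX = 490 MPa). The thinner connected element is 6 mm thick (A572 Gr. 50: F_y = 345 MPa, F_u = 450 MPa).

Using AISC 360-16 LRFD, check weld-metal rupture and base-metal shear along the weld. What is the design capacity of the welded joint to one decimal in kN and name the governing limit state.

Weld metal: throat = 0.707×6 = 4.242 mm, L = 2×93 = 186 mm. φR_n = 0.75 × 0.6 × 490 × 4.242 × 186 = 174.0 kN.
Base metal shear (6 mm plate): yield φR_n = 1.0×0.6×345×6×186 = 231.0 kN; rupture φR_n = 0.75×0.6×450×6×186 = 226.0 kN; take 226.0 kN (rupture).
Governing: min(174.0, 226.0) = 174.0 kN → weld metal.

174.0 kN (weld metal governs)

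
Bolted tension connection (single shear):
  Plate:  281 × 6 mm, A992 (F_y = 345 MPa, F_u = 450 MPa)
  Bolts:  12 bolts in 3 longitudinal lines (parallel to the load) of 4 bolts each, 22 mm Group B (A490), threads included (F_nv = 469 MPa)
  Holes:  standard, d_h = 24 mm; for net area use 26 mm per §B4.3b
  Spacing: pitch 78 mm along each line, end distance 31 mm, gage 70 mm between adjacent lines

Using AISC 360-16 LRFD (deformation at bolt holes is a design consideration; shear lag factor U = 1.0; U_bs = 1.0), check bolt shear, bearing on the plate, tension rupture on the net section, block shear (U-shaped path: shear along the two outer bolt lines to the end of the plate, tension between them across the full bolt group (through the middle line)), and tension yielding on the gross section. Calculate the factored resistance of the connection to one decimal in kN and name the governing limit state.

Bolt shear: A_b = π(22)²/4 = 380.13 mm². φR_n = 0.75 × 469 × 380.13 × 12 × 1 = 1604.5 kN.
Bearing (6 mm plate, F_u = 450 MPa): end bolts L_c = 31 − 24/2 = 19, R_n = min(1.2×19×6×450, 2.4×22×6×450) = 61.56 kN/bolt; interior L_c = 78 − 24 = 54, R_n = 142.56 kN/bolt. φR_n = 0.75 × (3×61.56 + 9×142.56) = 1100.8 kN.
Tension rupture (net): A_n = (281 − 3×26)×6 = 1218 mm² (U = 1.0, A_e = A_n). φR_n = 0.75 × 450 × 1218 = 411.1 kN.
Block shear: shear path 2×[31+3×78] = 2×265 mm, A_gv = 3180, A_nv = 2×(265 − 3.5×26)×6 = 2088 mm²; tension across gage: (140 − 2×26)×6 = 528 mm². R_n = min(0.6×450×2088, 0.6×345×3180) + 1.0×450×528 = min(563.76, 658.26) + 237.6 = 801.36 kN. φR_n = 0.75 × 801.36 = 601.0 kN.
Tension yield (gross): A_g = 281×6 = 1686 mm². φR_n = 0.90 × 345 × 1686 = 523.5 kN.
Governing: min(1604.5, 1100.8, 411.1, 601.0, 523.5) = 411.1 kN → net-section rupture.

411.1 kN (net-section rupture governs)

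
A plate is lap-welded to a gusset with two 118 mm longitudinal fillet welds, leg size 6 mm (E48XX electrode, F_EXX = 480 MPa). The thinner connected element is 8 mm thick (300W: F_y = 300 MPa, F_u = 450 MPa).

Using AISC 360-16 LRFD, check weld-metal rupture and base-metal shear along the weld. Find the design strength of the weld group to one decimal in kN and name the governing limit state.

216.2 kN (weld metal governs)

Weld metal: throat = 0.707×6 = 4.242 mm, L = 2×118 = 236 mm. φR_n = 0.75 × 0.6 × 480 × 4.242 × 236 = 216.2 kN.
Base metal shear (8 mm plate): yield φR_n = 1.0×0.6×300×8×236 = 339.8 kN; rupture φR_n = 0.75×0.6×450×8×236 = 382.3 kN; take 339.8 kN (yield).
Governing: min(216.2, 339.8) = 216.2 kN → weld metal.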